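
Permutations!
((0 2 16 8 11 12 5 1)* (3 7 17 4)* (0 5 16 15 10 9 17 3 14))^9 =(0 2 15 10 9 17 4 14)(1 5)(3 7)(8 11 12 16)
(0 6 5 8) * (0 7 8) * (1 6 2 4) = (0 2 4 1 6 5)(7 8) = [2, 6, 4, 3, 1, 0, 5, 8, 7]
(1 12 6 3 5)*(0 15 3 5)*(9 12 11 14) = (0 15 3)(1 11 14 9 12 6 5) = [15, 11, 2, 0, 4, 1, 5, 7, 8, 12, 10, 14, 6, 13, 9, 3]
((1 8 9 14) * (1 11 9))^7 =(1 8)(9 14 11)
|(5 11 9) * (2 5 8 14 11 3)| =|(2 5 3)(8 14 11 9)| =12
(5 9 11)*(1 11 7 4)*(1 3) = (1 11 5 9 7 4 3) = [0, 11, 2, 1, 3, 9, 6, 4, 8, 7, 10, 5]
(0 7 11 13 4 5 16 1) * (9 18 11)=(0 7 9 18 11 13 4 5 16 1)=[7, 0, 2, 3, 5, 16, 6, 9, 8, 18, 10, 13, 12, 4, 14, 15, 1, 17, 11]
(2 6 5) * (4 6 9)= [0, 1, 9, 3, 6, 2, 5, 7, 8, 4]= (2 9 4 6 5)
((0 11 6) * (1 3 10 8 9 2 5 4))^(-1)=((0 11 6)(1 3 10 8 9 2 5 4))^(-1)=(0 6 11)(1 4 5 2 9 8 10 3)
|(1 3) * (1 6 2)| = 4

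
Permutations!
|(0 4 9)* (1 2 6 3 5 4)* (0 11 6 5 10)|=10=|(0 1 2 5 4 9 11 6 3 10)|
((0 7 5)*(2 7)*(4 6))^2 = (0 7)(2 5)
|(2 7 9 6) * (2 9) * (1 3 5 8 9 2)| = 8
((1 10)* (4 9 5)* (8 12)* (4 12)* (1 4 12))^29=((1 10 4 9 5)(8 12))^29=(1 5 9 4 10)(8 12)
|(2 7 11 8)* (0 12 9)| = 12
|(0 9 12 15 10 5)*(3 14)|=|(0 9 12 15 10 5)(3 14)|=6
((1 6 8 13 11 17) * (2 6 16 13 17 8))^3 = ((1 16 13 11 8 17)(2 6))^3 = (1 11)(2 6)(8 16)(13 17)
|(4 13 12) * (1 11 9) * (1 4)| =|(1 11 9 4 13 12)| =6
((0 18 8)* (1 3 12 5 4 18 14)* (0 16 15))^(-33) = (18) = ((0 14 1 3 12 5 4 18 8 16 15))^(-33)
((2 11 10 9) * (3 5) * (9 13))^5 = ((2 11 10 13 9)(3 5))^5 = (13)(3 5)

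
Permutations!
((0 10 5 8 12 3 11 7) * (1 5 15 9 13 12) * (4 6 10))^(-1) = ((0 4 6 10 15 9 13 12 3 11 7)(1 5 8))^(-1) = (0 7 11 3 12 13 9 15 10 6 4)(1 8 5)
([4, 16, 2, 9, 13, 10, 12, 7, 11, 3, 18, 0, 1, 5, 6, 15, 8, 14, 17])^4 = [10, 0, 2, 3, 18, 14, 8, 7, 13, 9, 6, 5, 11, 17, 16, 15, 4, 1, 12]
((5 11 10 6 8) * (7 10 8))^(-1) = ((5 11 8)(6 7 10))^(-1) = (5 8 11)(6 10 7)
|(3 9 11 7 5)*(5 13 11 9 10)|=3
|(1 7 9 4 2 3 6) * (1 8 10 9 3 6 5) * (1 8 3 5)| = |(1 7 5 8 10 9 4 2 6 3)| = 10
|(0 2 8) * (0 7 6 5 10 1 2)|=7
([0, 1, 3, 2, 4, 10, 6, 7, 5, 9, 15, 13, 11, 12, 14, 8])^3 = (2 3)(5 8 15 10)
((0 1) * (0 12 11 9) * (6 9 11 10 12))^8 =((0 1 6 9)(10 12))^8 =(12)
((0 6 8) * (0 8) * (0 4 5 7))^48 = (8)(0 5 6 7 4)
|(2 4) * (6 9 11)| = |(2 4)(6 9 11)| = 6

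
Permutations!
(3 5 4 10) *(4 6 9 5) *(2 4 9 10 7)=(2 4 7)(3 9 5 6 10)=[0, 1, 4, 9, 7, 6, 10, 2, 8, 5, 3]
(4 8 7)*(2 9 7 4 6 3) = (2 9 7 6 3)(4 8) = [0, 1, 9, 2, 8, 5, 3, 6, 4, 7]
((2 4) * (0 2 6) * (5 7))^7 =(0 6 4 2)(5 7)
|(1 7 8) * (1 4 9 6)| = 6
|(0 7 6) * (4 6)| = 4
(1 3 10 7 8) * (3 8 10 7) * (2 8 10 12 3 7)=(1 10 7 12 3 2 8)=[0, 10, 8, 2, 4, 5, 6, 12, 1, 9, 7, 11, 3]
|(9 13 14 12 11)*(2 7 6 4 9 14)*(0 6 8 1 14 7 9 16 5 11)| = 33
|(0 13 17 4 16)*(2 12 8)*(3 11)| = 30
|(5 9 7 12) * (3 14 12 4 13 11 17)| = 10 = |(3 14 12 5 9 7 4 13 11 17)|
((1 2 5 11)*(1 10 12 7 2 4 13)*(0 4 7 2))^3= ((0 4 13 1 7)(2 5 11 10 12))^3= (0 1 4 7 13)(2 10 5 12 11)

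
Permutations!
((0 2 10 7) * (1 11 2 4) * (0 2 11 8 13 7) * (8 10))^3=((0 4 1 10)(2 8 13 7))^3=(0 10 1 4)(2 7 13 8)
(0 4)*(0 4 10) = (0 10) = [10, 1, 2, 3, 4, 5, 6, 7, 8, 9, 0]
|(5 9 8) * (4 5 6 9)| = |(4 5)(6 9 8)| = 6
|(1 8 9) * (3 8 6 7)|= 6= |(1 6 7 3 8 9)|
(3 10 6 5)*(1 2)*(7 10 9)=[0, 2, 1, 9, 4, 3, 5, 10, 8, 7, 6]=(1 2)(3 9 7 10 6 5)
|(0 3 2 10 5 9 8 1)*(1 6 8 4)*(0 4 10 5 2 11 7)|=4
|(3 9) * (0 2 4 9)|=5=|(0 2 4 9 3)|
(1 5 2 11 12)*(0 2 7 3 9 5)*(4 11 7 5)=(0 2 7 3 9 4 11 12 1)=[2, 0, 7, 9, 11, 5, 6, 3, 8, 4, 10, 12, 1]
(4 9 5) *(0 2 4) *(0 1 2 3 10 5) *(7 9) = (0 3 10 5 1 2 4 7 9) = [3, 2, 4, 10, 7, 1, 6, 9, 8, 0, 5]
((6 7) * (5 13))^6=((5 13)(6 7))^6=(13)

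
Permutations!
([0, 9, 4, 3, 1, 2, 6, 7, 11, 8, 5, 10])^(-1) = [0, 4, 5, 3, 2, 10, 6, 7, 9, 1, 11, 8]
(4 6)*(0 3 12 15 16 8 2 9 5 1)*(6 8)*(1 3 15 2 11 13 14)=(0 15 16 6 4 8 11 13 14 1)(2 9 5 3 12)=[15, 0, 9, 12, 8, 3, 4, 7, 11, 5, 10, 13, 2, 14, 1, 16, 6]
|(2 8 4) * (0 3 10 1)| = |(0 3 10 1)(2 8 4)| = 12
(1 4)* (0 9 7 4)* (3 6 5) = (0 9 7 4 1)(3 6 5) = [9, 0, 2, 6, 1, 3, 5, 4, 8, 7]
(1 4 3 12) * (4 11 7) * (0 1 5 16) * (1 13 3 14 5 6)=(0 13 3 12 6 1 11 7 4 14 5 16)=[13, 11, 2, 12, 14, 16, 1, 4, 8, 9, 10, 7, 6, 3, 5, 15, 0]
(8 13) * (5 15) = (5 15)(8 13) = [0, 1, 2, 3, 4, 15, 6, 7, 13, 9, 10, 11, 12, 8, 14, 5]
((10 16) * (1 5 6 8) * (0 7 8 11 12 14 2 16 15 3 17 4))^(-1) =((0 7 8 1 5 6 11 12 14 2 16 10 15 3 17 4))^(-1) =(0 4 17 3 15 10 16 2 14 12 11 6 5 1 8 7)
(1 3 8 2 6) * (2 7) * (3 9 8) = [0, 9, 6, 3, 4, 5, 1, 2, 7, 8] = (1 9 8 7 2 6)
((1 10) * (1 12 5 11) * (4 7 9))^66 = (1 10 12 5 11)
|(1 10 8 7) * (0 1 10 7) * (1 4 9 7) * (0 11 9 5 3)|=20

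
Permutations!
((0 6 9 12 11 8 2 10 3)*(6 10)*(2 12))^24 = ((0 10 3)(2 6 9)(8 12 11))^24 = (12)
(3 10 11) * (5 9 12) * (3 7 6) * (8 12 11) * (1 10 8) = (1 10)(3 8 12 5 9 11 7 6) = [0, 10, 2, 8, 4, 9, 3, 6, 12, 11, 1, 7, 5]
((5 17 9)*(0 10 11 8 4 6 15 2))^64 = (5 17 9)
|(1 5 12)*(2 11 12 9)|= |(1 5 9 2 11 12)|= 6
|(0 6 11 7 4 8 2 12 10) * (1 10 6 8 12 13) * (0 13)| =15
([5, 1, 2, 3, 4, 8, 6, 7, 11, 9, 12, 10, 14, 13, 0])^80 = (0 11 14 8 12 5 10)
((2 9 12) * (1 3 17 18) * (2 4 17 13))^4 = (1 9 18 2 17 13 4 3 12)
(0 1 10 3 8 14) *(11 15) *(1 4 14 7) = (0 4 14)(1 10 3 8 7)(11 15) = [4, 10, 2, 8, 14, 5, 6, 1, 7, 9, 3, 15, 12, 13, 0, 11]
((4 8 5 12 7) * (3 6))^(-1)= (3 6)(4 7 12 5 8)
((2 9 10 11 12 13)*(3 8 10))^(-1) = ((2 9 3 8 10 11 12 13))^(-1) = (2 13 12 11 10 8 3 9)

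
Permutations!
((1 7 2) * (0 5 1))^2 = (0 1 2 5 7)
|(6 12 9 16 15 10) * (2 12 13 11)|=|(2 12 9 16 15 10 6 13 11)|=9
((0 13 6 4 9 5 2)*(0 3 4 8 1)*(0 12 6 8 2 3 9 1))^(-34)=(0 8 13)(1 3 9 6)(2 12 4 5)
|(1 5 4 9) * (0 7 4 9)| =|(0 7 4)(1 5 9)| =3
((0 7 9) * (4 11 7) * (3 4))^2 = ((0 3 4 11 7 9))^2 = (0 4 7)(3 11 9)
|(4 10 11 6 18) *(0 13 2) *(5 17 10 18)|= 30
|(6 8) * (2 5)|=|(2 5)(6 8)|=2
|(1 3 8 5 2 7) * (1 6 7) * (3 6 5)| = 10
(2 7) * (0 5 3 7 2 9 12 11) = (0 5 3 7 9 12 11) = [5, 1, 2, 7, 4, 3, 6, 9, 8, 12, 10, 0, 11]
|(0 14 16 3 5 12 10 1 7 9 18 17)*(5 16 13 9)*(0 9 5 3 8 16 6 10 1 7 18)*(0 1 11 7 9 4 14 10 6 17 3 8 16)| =15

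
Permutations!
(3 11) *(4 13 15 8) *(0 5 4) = [5, 1, 2, 11, 13, 4, 6, 7, 0, 9, 10, 3, 12, 15, 14, 8] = (0 5 4 13 15 8)(3 11)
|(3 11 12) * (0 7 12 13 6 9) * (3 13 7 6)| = 15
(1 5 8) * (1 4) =[0, 5, 2, 3, 1, 8, 6, 7, 4] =(1 5 8 4)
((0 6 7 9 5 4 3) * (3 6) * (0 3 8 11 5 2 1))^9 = ((0 8 11 5 4 6 7 9 2 1))^9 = (0 1 2 9 7 6 4 5 11 8)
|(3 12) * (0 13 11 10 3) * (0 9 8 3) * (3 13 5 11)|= |(0 5 11 10)(3 12 9 8 13)|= 20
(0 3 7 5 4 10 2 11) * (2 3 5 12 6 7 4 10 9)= [5, 1, 11, 4, 9, 10, 7, 12, 8, 2, 3, 0, 6]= (0 5 10 3 4 9 2 11)(6 7 12)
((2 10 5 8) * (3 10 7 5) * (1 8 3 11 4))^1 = (1 8 2 7 5 3 10 11 4)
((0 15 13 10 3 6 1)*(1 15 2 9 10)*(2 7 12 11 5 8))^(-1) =(0 1 13 15 6 3 10 9 2 8 5 11 12 7) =((0 7 12 11 5 8 2 9 10 3 6 15 13 1))^(-1)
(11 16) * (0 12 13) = (0 12 13)(11 16) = [12, 1, 2, 3, 4, 5, 6, 7, 8, 9, 10, 16, 13, 0, 14, 15, 11]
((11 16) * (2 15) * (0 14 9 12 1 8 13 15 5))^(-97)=(0 12 13 5 9 8 2 14 1 15)(11 16)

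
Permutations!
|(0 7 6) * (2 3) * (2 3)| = 3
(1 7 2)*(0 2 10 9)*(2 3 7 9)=[3, 9, 1, 7, 4, 5, 6, 10, 8, 0, 2]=(0 3 7 10 2 1 9)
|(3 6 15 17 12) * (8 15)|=|(3 6 8 15 17 12)|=6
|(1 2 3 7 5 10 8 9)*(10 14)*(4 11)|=18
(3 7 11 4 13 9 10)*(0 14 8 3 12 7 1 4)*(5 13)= (0 14 8 3 1 4 5 13 9 10 12 7 11)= [14, 4, 2, 1, 5, 13, 6, 11, 3, 10, 12, 0, 7, 9, 8]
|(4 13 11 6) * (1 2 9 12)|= 4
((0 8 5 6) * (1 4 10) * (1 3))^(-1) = (0 6 5 8)(1 3 10 4)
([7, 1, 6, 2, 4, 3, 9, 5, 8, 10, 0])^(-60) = (0 2)(3 10)(5 9)(6 7)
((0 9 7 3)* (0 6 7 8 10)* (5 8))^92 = ((0 9 5 8 10)(3 6 7))^92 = (0 5 10 9 8)(3 7 6)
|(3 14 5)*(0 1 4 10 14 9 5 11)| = |(0 1 4 10 14 11)(3 9 5)| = 6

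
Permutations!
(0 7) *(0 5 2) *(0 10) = [7, 1, 10, 3, 4, 2, 6, 5, 8, 9, 0] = (0 7 5 2 10)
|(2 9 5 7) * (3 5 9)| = 4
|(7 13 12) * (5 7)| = 4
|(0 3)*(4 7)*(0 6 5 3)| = |(3 6 5)(4 7)| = 6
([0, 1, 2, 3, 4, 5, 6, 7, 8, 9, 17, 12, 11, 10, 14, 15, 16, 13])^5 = (10 13 17)(11 12)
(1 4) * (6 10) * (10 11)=[0, 4, 2, 3, 1, 5, 11, 7, 8, 9, 6, 10]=(1 4)(6 11 10)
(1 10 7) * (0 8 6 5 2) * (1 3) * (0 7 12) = (0 8 6 5 2 7 3 1 10 12) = [8, 10, 7, 1, 4, 2, 5, 3, 6, 9, 12, 11, 0]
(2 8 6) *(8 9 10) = [0, 1, 9, 3, 4, 5, 2, 7, 6, 10, 8] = (2 9 10 8 6)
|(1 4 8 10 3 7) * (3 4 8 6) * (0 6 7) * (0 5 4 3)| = |(0 6)(1 8 10 3 5 4 7)| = 14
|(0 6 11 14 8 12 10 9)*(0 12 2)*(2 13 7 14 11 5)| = |(0 6 5 2)(7 14 8 13)(9 12 10)| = 12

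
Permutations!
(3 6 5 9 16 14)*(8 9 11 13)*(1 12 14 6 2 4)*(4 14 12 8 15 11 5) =(1 8 9 16 6 4)(2 14 3)(11 13 15) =[0, 8, 14, 2, 1, 5, 4, 7, 9, 16, 10, 13, 12, 15, 3, 11, 6]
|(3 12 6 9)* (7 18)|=|(3 12 6 9)(7 18)|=4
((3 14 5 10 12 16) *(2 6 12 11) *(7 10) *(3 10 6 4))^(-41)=((2 4 3 14 5 7 6 12 16 10 11))^(-41)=(2 14 6 10 4 5 12 11 3 7 16)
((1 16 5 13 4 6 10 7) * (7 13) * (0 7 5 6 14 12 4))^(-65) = (0 10 16 7 13 6 1)(4 14 12)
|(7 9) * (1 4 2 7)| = 5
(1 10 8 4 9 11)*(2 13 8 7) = [0, 10, 13, 3, 9, 5, 6, 2, 4, 11, 7, 1, 12, 8] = (1 10 7 2 13 8 4 9 11)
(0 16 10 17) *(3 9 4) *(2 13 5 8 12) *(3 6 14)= (0 16 10 17)(2 13 5 8 12)(3 9 4 6 14)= [16, 1, 13, 9, 6, 8, 14, 7, 12, 4, 17, 11, 2, 5, 3, 15, 10, 0]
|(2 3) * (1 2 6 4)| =5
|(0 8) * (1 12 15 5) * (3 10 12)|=|(0 8)(1 3 10 12 15 5)|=6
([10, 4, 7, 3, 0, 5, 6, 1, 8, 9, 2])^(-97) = [4, 7, 10, 3, 1, 5, 6, 2, 8, 9, 0]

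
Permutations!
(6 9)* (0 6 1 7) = [6, 7, 2, 3, 4, 5, 9, 0, 8, 1] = (0 6 9 1 7)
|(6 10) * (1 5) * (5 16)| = 6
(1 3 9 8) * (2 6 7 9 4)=(1 3 4 2 6 7 9 8)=[0, 3, 6, 4, 2, 5, 7, 9, 1, 8]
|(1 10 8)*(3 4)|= |(1 10 8)(3 4)|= 6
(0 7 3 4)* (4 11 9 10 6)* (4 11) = (0 7 3 4)(6 11 9 10) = [7, 1, 2, 4, 0, 5, 11, 3, 8, 10, 6, 9]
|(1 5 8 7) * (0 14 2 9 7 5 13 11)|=|(0 14 2 9 7 1 13 11)(5 8)|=8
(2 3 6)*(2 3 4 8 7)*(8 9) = (2 4 9 8 7)(3 6) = [0, 1, 4, 6, 9, 5, 3, 2, 7, 8]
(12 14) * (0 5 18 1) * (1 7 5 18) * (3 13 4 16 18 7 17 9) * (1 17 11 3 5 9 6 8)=(0 7 9 5 17 6 8 1)(3 13 4 16 18 11)(12 14)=[7, 0, 2, 13, 16, 17, 8, 9, 1, 5, 10, 3, 14, 4, 12, 15, 18, 6, 11]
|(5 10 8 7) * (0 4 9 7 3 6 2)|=10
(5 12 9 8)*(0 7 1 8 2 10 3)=[7, 8, 10, 0, 4, 12, 6, 1, 5, 2, 3, 11, 9]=(0 7 1 8 5 12 9 2 10 3)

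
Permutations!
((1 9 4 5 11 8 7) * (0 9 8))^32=((0 9 4 5 11)(1 8 7))^32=(0 4 11 9 5)(1 7 8)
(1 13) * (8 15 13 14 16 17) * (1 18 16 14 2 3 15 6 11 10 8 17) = [0, 2, 3, 15, 4, 5, 11, 7, 6, 9, 8, 10, 12, 18, 14, 13, 1, 17, 16] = (1 2 3 15 13 18 16)(6 11 10 8)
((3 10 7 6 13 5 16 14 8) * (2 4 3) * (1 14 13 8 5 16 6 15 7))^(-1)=(1 10 3 4 2 8 6 5 14)(7 15)(13 16)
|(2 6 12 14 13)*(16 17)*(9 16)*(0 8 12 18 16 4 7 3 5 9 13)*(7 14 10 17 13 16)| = 16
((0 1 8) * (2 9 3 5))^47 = (0 8 1)(2 5 3 9)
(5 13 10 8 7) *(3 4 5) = [0, 1, 2, 4, 5, 13, 6, 3, 7, 9, 8, 11, 12, 10] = (3 4 5 13 10 8 7)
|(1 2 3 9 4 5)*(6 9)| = 7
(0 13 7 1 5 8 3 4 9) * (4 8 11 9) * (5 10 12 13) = [5, 10, 2, 8, 4, 11, 6, 1, 3, 0, 12, 9, 13, 7] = (0 5 11 9)(1 10 12 13 7)(3 8)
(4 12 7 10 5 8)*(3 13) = (3 13)(4 12 7 10 5 8) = [0, 1, 2, 13, 12, 8, 6, 10, 4, 9, 5, 11, 7, 3]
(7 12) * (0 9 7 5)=(0 9 7 12 5)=[9, 1, 2, 3, 4, 0, 6, 12, 8, 7, 10, 11, 5]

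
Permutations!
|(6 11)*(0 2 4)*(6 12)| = |(0 2 4)(6 11 12)| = 3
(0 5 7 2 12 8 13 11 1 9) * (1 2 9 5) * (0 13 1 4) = [4, 5, 12, 3, 0, 7, 6, 9, 1, 13, 10, 2, 8, 11] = (0 4)(1 5 7 9 13 11 2 12 8)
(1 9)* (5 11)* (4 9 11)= (1 11 5 4 9)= [0, 11, 2, 3, 9, 4, 6, 7, 8, 1, 10, 5]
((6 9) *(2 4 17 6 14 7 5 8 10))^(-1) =(2 10 8 5 7 14 9 6 17 4)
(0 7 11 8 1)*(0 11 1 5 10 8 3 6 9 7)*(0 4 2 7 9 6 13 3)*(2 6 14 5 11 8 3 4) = (0 2 7 1 8 11)(3 13 4 6 14 5 10) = [2, 8, 7, 13, 6, 10, 14, 1, 11, 9, 3, 0, 12, 4, 5]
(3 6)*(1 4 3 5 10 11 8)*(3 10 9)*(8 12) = (1 4 10 11 12 8)(3 6 5 9) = [0, 4, 2, 6, 10, 9, 5, 7, 1, 3, 11, 12, 8]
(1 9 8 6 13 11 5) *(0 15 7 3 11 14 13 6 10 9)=(0 15 7 3 11 5 1)(8 10 9)(13 14)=[15, 0, 2, 11, 4, 1, 6, 3, 10, 8, 9, 5, 12, 14, 13, 7]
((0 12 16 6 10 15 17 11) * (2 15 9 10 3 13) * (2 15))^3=(0 6 15)(3 17 12)(9 10)(11 16 13)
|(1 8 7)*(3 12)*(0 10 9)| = 6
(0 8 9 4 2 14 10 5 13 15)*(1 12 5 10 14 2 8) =(0 1 12 5 13 15)(4 8 9) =[1, 12, 2, 3, 8, 13, 6, 7, 9, 4, 10, 11, 5, 15, 14, 0]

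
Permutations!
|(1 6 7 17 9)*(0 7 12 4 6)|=15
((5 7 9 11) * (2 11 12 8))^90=(2 8 12 9 7 5 11)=((2 11 5 7 9 12 8))^90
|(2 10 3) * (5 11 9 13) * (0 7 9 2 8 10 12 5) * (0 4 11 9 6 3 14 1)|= 56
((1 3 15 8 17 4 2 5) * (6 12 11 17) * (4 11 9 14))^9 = (1 2 14 12 8 3 5 4 9 6 15)(11 17) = ((1 3 15 8 6 12 9 14 4 2 5)(11 17))^9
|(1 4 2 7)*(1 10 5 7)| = 3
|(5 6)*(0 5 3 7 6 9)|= |(0 5 9)(3 7 6)|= 3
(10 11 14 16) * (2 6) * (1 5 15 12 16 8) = (1 5 15 12 16 10 11 14 8)(2 6) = [0, 5, 6, 3, 4, 15, 2, 7, 1, 9, 11, 14, 16, 13, 8, 12, 10]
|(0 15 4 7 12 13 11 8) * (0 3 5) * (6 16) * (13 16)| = |(0 15 4 7 12 16 6 13 11 8 3 5)| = 12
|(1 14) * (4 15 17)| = |(1 14)(4 15 17)| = 6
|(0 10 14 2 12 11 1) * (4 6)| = 14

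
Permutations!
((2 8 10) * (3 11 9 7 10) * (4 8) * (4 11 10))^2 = ((2 11 9 7 4 8 3 10))^2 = (2 9 4 3)(7 8 10 11)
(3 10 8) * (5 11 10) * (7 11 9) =(3 5 9 7 11 10 8) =[0, 1, 2, 5, 4, 9, 6, 11, 3, 7, 8, 10]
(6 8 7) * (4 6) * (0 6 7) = (0 6 8)(4 7) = [6, 1, 2, 3, 7, 5, 8, 4, 0]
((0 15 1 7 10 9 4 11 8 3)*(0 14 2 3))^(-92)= ((0 15 1 7 10 9 4 11 8)(2 3 14))^(-92)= (0 11 9 7 15 8 4 10 1)(2 3 14)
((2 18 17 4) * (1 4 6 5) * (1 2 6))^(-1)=(1 17 18 2 5 6 4)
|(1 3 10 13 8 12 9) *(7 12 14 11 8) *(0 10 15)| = |(0 10 13 7 12 9 1 3 15)(8 14 11)| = 9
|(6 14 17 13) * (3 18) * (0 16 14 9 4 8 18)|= 11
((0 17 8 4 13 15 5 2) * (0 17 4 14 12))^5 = ((0 4 13 15 5 2 17 8 14 12))^5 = (0 2)(4 17)(5 12)(8 13)(14 15)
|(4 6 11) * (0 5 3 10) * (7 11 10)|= 8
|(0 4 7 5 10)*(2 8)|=|(0 4 7 5 10)(2 8)|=10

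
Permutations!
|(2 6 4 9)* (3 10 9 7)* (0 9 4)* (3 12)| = 20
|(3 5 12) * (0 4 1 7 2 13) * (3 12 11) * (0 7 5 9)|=21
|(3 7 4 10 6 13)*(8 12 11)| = |(3 7 4 10 6 13)(8 12 11)| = 6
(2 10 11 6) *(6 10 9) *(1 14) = (1 14)(2 9 6)(10 11) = [0, 14, 9, 3, 4, 5, 2, 7, 8, 6, 11, 10, 12, 13, 1]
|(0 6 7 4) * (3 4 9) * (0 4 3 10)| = |(0 6 7 9 10)| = 5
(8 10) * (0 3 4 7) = (0 3 4 7)(8 10) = [3, 1, 2, 4, 7, 5, 6, 0, 10, 9, 8]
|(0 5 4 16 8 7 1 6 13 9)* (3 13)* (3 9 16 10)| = 12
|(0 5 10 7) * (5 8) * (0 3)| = 6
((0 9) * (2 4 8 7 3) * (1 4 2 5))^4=((0 9)(1 4 8 7 3 5))^4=(9)(1 3 8)(4 5 7)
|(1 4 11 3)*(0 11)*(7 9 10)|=15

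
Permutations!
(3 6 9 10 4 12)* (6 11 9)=(3 11 9 10 4 12)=[0, 1, 2, 11, 12, 5, 6, 7, 8, 10, 4, 9, 3]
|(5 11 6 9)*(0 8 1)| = 12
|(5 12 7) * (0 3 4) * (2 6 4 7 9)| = |(0 3 7 5 12 9 2 6 4)| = 9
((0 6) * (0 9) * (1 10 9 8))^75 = (0 1)(6 10)(8 9)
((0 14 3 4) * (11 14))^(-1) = ((0 11 14 3 4))^(-1) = (0 4 3 14 11)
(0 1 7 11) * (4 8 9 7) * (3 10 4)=(0 1 3 10 4 8 9 7 11)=[1, 3, 2, 10, 8, 5, 6, 11, 9, 7, 4, 0]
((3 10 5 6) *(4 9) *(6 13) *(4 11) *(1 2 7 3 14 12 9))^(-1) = ((1 2 7 3 10 5 13 6 14 12 9 11 4))^(-1) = (1 4 11 9 12 14 6 13 5 10 3 7 2)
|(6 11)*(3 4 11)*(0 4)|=|(0 4 11 6 3)|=5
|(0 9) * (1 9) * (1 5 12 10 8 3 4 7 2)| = |(0 5 12 10 8 3 4 7 2 1 9)| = 11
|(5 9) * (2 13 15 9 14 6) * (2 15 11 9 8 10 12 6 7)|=|(2 13 11 9 5 14 7)(6 15 8 10 12)|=35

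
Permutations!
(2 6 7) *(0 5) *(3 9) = (0 5)(2 6 7)(3 9) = [5, 1, 6, 9, 4, 0, 7, 2, 8, 3]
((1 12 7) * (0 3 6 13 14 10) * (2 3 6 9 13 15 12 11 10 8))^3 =((0 6 15 12 7 1 11 10)(2 3 9 13 14 8))^3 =(0 12 11 6 7 10 15 1)(2 13)(3 14)(8 9)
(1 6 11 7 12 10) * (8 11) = (1 6 8 11 7 12 10) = [0, 6, 2, 3, 4, 5, 8, 12, 11, 9, 1, 7, 10]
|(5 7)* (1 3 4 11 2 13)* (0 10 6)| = |(0 10 6)(1 3 4 11 2 13)(5 7)| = 6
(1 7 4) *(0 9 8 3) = [9, 7, 2, 0, 1, 5, 6, 4, 3, 8] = (0 9 8 3)(1 7 4)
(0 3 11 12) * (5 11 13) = (0 3 13 5 11 12) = [3, 1, 2, 13, 4, 11, 6, 7, 8, 9, 10, 12, 0, 5]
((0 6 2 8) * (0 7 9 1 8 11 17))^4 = (0 17 11 2 6)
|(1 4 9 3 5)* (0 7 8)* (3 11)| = 6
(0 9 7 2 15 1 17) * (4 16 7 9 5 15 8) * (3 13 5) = (0 3 13 5 15 1 17)(2 8 4 16 7) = [3, 17, 8, 13, 16, 15, 6, 2, 4, 9, 10, 11, 12, 5, 14, 1, 7, 0]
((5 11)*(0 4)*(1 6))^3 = (0 4)(1 6)(5 11)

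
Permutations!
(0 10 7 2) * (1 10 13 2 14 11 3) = [13, 10, 0, 1, 4, 5, 6, 14, 8, 9, 7, 3, 12, 2, 11] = (0 13 2)(1 10 7 14 11 3)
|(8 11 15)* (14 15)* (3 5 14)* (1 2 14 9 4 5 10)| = 24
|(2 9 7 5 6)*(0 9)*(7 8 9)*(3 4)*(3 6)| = |(0 7 5 3 4 6 2)(8 9)| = 14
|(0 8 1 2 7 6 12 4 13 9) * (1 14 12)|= |(0 8 14 12 4 13 9)(1 2 7 6)|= 28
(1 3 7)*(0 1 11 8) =[1, 3, 2, 7, 4, 5, 6, 11, 0, 9, 10, 8] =(0 1 3 7 11 8)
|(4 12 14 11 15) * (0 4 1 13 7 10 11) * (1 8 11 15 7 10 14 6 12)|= 10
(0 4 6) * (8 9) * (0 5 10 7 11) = [4, 1, 2, 3, 6, 10, 5, 11, 9, 8, 7, 0] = (0 4 6 5 10 7 11)(8 9)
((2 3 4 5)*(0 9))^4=((0 9)(2 3 4 5))^4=(9)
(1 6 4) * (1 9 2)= (1 6 4 9 2)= [0, 6, 1, 3, 9, 5, 4, 7, 8, 2]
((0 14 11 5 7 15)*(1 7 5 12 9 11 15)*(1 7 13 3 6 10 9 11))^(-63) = (15)(1 6)(3 9)(10 13)(11 12)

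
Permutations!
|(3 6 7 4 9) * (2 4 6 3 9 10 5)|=4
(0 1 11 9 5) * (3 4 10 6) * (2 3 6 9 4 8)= (0 1 11 4 10 9 5)(2 3 8)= [1, 11, 3, 8, 10, 0, 6, 7, 2, 5, 9, 4]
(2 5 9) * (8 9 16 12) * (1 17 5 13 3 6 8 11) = [0, 17, 13, 6, 4, 16, 8, 7, 9, 2, 10, 1, 11, 3, 14, 15, 12, 5] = (1 17 5 16 12 11)(2 13 3 6 8 9)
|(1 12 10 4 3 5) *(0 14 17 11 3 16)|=11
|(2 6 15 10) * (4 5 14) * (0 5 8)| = |(0 5 14 4 8)(2 6 15 10)| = 20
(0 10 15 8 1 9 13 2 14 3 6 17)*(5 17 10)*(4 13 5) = (0 4 13 2 14 3 6 10 15 8 1 9 5 17) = [4, 9, 14, 6, 13, 17, 10, 7, 1, 5, 15, 11, 12, 2, 3, 8, 16, 0]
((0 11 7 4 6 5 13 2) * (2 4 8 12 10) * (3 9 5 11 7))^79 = ((0 7 8 12 10 2)(3 9 5 13 4 6 11))^79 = (0 7 8 12 10 2)(3 5 4 11 9 13 6)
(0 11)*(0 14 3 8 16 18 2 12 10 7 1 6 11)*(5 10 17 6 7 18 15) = (1 7)(2 12 17 6 11 14 3 8 16 15 5 10 18) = [0, 7, 12, 8, 4, 10, 11, 1, 16, 9, 18, 14, 17, 13, 3, 5, 15, 6, 2]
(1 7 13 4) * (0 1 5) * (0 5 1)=(1 7 13 4)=[0, 7, 2, 3, 1, 5, 6, 13, 8, 9, 10, 11, 12, 4]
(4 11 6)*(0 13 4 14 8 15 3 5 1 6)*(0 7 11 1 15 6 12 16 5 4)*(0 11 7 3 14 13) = [0, 12, 2, 4, 1, 15, 13, 7, 6, 9, 10, 3, 16, 11, 8, 14, 5] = (1 12 16 5 15 14 8 6 13 11 3 4)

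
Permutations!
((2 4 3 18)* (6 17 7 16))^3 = (2 18 3 4)(6 16 7 17)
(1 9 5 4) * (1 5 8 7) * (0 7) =(0 7 1 9 8)(4 5) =[7, 9, 2, 3, 5, 4, 6, 1, 0, 8]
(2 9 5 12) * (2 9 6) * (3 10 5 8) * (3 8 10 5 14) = (2 6)(3 5 12 9 10 14) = [0, 1, 6, 5, 4, 12, 2, 7, 8, 10, 14, 11, 9, 13, 3]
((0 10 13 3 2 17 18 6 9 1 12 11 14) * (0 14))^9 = ((0 10 13 3 2 17 18 6 9 1 12 11))^9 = (0 1 18 3)(2 10 12 6)(9 17 13 11)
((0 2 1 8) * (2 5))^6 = ((0 5 2 1 8))^6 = (0 5 2 1 8)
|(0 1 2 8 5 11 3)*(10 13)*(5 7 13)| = 10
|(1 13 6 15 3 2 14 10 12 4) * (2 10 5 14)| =8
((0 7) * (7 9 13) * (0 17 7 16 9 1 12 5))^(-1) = (0 5 12 1)(7 17)(9 16 13)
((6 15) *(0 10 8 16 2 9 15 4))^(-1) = (0 4 6 15 9 2 16 8 10) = ((0 10 8 16 2 9 15 6 4))^(-1)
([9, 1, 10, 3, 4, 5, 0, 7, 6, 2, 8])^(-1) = [6, 1, 9, 3, 4, 5, 8, 7, 10, 0, 2]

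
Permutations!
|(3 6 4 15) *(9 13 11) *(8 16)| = 12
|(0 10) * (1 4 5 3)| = 4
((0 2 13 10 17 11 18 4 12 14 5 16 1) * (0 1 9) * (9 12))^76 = ((0 2 13 10 17 11 18 4 9)(5 16 12 14))^76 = (0 17 9 10 4 13 18 2 11)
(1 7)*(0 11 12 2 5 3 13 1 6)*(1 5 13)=(0 11 12 2 13 5 3 1 7 6)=[11, 7, 13, 1, 4, 3, 0, 6, 8, 9, 10, 12, 2, 5]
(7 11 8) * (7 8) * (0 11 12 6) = (0 11 7 12 6) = [11, 1, 2, 3, 4, 5, 0, 12, 8, 9, 10, 7, 6]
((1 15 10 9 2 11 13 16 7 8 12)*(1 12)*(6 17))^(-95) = (1 11)(2 8)(6 17)(7 9)(10 16)(13 15)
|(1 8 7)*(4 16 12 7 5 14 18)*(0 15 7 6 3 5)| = 40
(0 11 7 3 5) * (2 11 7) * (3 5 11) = (0 7 5)(2 3 11) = [7, 1, 3, 11, 4, 0, 6, 5, 8, 9, 10, 2]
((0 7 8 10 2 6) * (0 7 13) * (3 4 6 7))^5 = ((0 13)(2 7 8 10)(3 4 6))^5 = (0 13)(2 7 8 10)(3 6 4)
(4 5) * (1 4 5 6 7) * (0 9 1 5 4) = (0 9 1)(4 6 7 5) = [9, 0, 2, 3, 6, 4, 7, 5, 8, 1]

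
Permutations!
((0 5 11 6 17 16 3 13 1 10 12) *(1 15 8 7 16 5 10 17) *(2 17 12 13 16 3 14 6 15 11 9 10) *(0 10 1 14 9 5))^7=(0 2 17)(1 7 13 9 8 10 16 15 12 3 11)(6 14)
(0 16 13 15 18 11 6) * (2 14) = [16, 1, 14, 3, 4, 5, 0, 7, 8, 9, 10, 6, 12, 15, 2, 18, 13, 17, 11] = (0 16 13 15 18 11 6)(2 14)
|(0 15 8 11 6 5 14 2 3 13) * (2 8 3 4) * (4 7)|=|(0 15 3 13)(2 7 4)(5 14 8 11 6)|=60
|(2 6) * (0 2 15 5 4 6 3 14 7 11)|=|(0 2 3 14 7 11)(4 6 15 5)|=12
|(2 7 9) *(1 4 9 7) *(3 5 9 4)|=5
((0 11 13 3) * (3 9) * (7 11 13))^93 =((0 13 9 3)(7 11))^93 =(0 13 9 3)(7 11)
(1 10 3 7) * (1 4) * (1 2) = (1 10 3 7 4 2) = [0, 10, 1, 7, 2, 5, 6, 4, 8, 9, 3]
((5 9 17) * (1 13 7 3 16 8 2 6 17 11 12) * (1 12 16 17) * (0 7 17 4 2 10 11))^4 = ((0 7 3 4 2 6 1 13 17 5 9)(8 10 11 16))^4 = (0 2 17 7 6 5 3 1 9 4 13)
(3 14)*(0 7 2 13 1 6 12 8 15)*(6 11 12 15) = (0 7 2 13 1 11 12 8 6 15)(3 14) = [7, 11, 13, 14, 4, 5, 15, 2, 6, 9, 10, 12, 8, 1, 3, 0]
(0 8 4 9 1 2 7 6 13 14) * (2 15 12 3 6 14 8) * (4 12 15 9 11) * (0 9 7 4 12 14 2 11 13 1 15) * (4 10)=(0 11 12 3 6 1 7 2 10 4 13 8 14 9 15)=[11, 7, 10, 6, 13, 5, 1, 2, 14, 15, 4, 12, 3, 8, 9, 0]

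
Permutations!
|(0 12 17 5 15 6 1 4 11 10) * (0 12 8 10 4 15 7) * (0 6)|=|(0 8 10 12 17 5 7 6 1 15)(4 11)|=10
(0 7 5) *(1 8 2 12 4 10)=(0 7 5)(1 8 2 12 4 10)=[7, 8, 12, 3, 10, 0, 6, 5, 2, 9, 1, 11, 4]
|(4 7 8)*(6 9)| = |(4 7 8)(6 9)| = 6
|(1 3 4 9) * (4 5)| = |(1 3 5 4 9)| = 5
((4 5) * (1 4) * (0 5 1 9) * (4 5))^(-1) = (0 9 5 1 4)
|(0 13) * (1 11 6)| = |(0 13)(1 11 6)| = 6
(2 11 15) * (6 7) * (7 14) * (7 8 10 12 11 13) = (2 13 7 6 14 8 10 12 11 15) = [0, 1, 13, 3, 4, 5, 14, 6, 10, 9, 12, 15, 11, 7, 8, 2]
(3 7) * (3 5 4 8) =(3 7 5 4 8) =[0, 1, 2, 7, 8, 4, 6, 5, 3]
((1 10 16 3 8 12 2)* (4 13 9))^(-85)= ((1 10 16 3 8 12 2)(4 13 9))^(-85)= (1 2 12 8 3 16 10)(4 9 13)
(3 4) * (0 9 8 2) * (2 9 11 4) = (0 11 4 3 2)(8 9) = [11, 1, 0, 2, 3, 5, 6, 7, 9, 8, 10, 4]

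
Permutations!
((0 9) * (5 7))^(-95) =(0 9)(5 7)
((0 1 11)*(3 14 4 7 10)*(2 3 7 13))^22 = (0 1 11)(2 14 13 3 4) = ((0 1 11)(2 3 14 4 13)(7 10))^22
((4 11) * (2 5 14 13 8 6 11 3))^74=(2 14 8 11 3 5 13 6 4)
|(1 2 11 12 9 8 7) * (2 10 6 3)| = 10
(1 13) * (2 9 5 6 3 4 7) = (1 13)(2 9 5 6 3 4 7) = [0, 13, 9, 4, 7, 6, 3, 2, 8, 5, 10, 11, 12, 1]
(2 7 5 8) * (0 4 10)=(0 4 10)(2 7 5 8)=[4, 1, 7, 3, 10, 8, 6, 5, 2, 9, 0]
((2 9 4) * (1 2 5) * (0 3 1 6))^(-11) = (0 4 1 6 9 3 5 2)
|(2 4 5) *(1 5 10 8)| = 6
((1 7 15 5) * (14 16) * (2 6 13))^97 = (1 7 15 5)(2 6 13)(14 16)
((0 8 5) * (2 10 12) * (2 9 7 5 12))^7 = (0 8 12 9 7 5)(2 10)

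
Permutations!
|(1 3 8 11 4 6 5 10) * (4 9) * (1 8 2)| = 21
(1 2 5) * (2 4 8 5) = (1 4 8 5) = [0, 4, 2, 3, 8, 1, 6, 7, 5]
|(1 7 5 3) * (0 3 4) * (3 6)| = |(0 6 3 1 7 5 4)| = 7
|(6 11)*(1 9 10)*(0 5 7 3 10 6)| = |(0 5 7 3 10 1 9 6 11)| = 9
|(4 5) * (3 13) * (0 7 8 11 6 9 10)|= |(0 7 8 11 6 9 10)(3 13)(4 5)|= 14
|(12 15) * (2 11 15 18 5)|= 6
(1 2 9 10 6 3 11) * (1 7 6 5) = (1 2 9 10 5)(3 11 7 6) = [0, 2, 9, 11, 4, 1, 3, 6, 8, 10, 5, 7]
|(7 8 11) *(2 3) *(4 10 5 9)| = 12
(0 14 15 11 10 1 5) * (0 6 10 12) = [14, 5, 2, 3, 4, 6, 10, 7, 8, 9, 1, 12, 0, 13, 15, 11] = (0 14 15 11 12)(1 5 6 10)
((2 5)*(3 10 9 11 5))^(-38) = (2 11 10)(3 5 9)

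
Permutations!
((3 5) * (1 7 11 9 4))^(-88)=(1 11 4 7 9)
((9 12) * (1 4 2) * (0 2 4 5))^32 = ((0 2 1 5)(9 12))^32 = (12)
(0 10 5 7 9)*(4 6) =(0 10 5 7 9)(4 6) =[10, 1, 2, 3, 6, 7, 4, 9, 8, 0, 5]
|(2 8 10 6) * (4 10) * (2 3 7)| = 7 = |(2 8 4 10 6 3 7)|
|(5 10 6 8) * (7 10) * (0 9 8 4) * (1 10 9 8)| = |(0 8 5 7 9 1 10 6 4)| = 9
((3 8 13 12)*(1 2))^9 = (1 2)(3 8 13 12)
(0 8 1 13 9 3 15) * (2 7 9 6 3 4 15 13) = (0 8 1 2 7 9 4 15)(3 13 6) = [8, 2, 7, 13, 15, 5, 3, 9, 1, 4, 10, 11, 12, 6, 14, 0]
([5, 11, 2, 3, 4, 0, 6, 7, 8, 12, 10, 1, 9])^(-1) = [5, 11, 2, 3, 4, 0, 6, 7, 8, 12, 10, 1, 9]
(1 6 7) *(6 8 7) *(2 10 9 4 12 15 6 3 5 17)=[0, 8, 10, 5, 12, 17, 3, 1, 7, 4, 9, 11, 15, 13, 14, 6, 16, 2]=(1 8 7)(2 10 9 4 12 15 6 3 5 17)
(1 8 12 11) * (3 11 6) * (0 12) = [12, 8, 2, 11, 4, 5, 3, 7, 0, 9, 10, 1, 6] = (0 12 6 3 11 1 8)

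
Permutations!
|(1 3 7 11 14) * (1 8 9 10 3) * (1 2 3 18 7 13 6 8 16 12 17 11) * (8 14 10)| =26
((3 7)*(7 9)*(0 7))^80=((0 7 3 9))^80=(9)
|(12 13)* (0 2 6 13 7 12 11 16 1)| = 14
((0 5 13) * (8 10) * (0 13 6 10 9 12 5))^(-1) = ((13)(5 6 10 8 9 12))^(-1) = (13)(5 12 9 8 10 6)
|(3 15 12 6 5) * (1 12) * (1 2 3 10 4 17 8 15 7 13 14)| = |(1 12 6 5 10 4 17 8 15 2 3 7 13 14)| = 14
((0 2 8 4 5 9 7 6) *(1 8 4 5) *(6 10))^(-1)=(0 6 10 7 9 5 8 1 4 2)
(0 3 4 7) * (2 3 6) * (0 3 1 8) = (0 6 2 1 8)(3 4 7) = [6, 8, 1, 4, 7, 5, 2, 3, 0]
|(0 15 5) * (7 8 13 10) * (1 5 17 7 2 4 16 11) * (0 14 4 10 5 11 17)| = |(0 15)(1 11)(2 10)(4 16 17 7 8 13 5 14)| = 8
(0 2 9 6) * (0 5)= (0 2 9 6 5)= [2, 1, 9, 3, 4, 0, 5, 7, 8, 6]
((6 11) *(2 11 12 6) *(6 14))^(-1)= ((2 11)(6 12 14))^(-1)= (2 11)(6 14 12)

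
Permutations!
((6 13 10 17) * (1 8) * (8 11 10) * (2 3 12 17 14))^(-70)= (1 17 14 8 12 10 13 3 11 6 2)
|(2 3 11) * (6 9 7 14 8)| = |(2 3 11)(6 9 7 14 8)| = 15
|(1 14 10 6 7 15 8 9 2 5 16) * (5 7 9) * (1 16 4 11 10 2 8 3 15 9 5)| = 30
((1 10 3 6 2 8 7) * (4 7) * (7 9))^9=((1 10 3 6 2 8 4 9 7))^9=(10)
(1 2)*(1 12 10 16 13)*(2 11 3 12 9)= [0, 11, 9, 12, 4, 5, 6, 7, 8, 2, 16, 3, 10, 1, 14, 15, 13]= (1 11 3 12 10 16 13)(2 9)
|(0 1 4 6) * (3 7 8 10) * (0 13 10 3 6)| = 3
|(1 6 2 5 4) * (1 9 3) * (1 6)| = |(2 5 4 9 3 6)| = 6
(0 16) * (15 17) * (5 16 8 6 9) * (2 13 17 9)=(0 8 6 2 13 17 15 9 5 16)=[8, 1, 13, 3, 4, 16, 2, 7, 6, 5, 10, 11, 12, 17, 14, 9, 0, 15]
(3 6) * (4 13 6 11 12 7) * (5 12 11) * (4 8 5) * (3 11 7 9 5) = (3 4 13 6 11 7 8)(5 12 9) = [0, 1, 2, 4, 13, 12, 11, 8, 3, 5, 10, 7, 9, 6]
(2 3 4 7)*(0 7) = [7, 1, 3, 4, 0, 5, 6, 2] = (0 7 2 3 4)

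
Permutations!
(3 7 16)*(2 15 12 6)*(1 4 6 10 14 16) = (1 4 6 2 15 12 10 14 16 3 7) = [0, 4, 15, 7, 6, 5, 2, 1, 8, 9, 14, 11, 10, 13, 16, 12, 3]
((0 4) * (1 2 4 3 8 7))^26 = (0 2 7 3 4 1 8)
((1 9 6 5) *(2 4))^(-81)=((1 9 6 5)(2 4))^(-81)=(1 5 6 9)(2 4)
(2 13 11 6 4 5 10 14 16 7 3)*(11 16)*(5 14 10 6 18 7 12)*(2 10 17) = [0, 1, 13, 10, 14, 6, 4, 3, 8, 9, 17, 18, 5, 16, 11, 15, 12, 2, 7] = (2 13 16 12 5 6 4 14 11 18 7 3 10 17)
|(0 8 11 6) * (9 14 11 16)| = 7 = |(0 8 16 9 14 11 6)|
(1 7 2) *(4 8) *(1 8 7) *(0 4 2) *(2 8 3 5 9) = [4, 1, 3, 5, 7, 9, 6, 0, 8, 2] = (0 4 7)(2 3 5 9)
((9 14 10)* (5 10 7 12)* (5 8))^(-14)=((5 10 9 14 7 12 8))^(-14)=(14)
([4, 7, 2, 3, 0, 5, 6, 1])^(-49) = (0 4)(1 7)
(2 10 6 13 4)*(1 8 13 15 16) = [0, 8, 10, 3, 2, 5, 15, 7, 13, 9, 6, 11, 12, 4, 14, 16, 1] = (1 8 13 4 2 10 6 15 16)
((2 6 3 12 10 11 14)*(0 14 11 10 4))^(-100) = (0 12 6 14 4 3 2)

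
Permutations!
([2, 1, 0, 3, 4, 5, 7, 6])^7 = [2, 1, 0, 3, 4, 5, 7, 6]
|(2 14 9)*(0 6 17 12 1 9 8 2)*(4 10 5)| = |(0 6 17 12 1 9)(2 14 8)(4 10 5)| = 6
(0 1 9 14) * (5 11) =(0 1 9 14)(5 11) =[1, 9, 2, 3, 4, 11, 6, 7, 8, 14, 10, 5, 12, 13, 0]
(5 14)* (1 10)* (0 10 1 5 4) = (0 10 5 14 4) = [10, 1, 2, 3, 0, 14, 6, 7, 8, 9, 5, 11, 12, 13, 4]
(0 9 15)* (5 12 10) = (0 9 15)(5 12 10) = [9, 1, 2, 3, 4, 12, 6, 7, 8, 15, 5, 11, 10, 13, 14, 0]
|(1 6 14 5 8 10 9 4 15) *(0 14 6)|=|(0 14 5 8 10 9 4 15 1)|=9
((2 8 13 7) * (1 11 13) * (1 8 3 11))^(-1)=(2 7 13 11 3)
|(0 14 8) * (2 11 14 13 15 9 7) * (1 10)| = 18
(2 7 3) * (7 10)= (2 10 7 3)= [0, 1, 10, 2, 4, 5, 6, 3, 8, 9, 7]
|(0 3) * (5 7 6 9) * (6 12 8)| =6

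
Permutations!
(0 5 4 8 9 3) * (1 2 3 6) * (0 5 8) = [8, 2, 3, 5, 0, 4, 1, 7, 9, 6] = (0 8 9 6 1 2 3 5 4)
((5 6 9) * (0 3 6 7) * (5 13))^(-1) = ((0 3 6 9 13 5 7))^(-1) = (0 7 5 13 9 6 3)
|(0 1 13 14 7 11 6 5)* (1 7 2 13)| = |(0 7 11 6 5)(2 13 14)| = 15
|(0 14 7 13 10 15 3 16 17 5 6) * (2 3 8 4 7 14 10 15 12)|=|(0 10 12 2 3 16 17 5 6)(4 7 13 15 8)|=45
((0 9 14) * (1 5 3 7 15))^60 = (15)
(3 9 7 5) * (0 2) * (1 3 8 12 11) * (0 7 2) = [0, 3, 7, 9, 4, 8, 6, 5, 12, 2, 10, 1, 11] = (1 3 9 2 7 5 8 12 11)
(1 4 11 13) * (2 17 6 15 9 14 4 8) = (1 8 2 17 6 15 9 14 4 11 13) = [0, 8, 17, 3, 11, 5, 15, 7, 2, 14, 10, 13, 12, 1, 4, 9, 16, 6]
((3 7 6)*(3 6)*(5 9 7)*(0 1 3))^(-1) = (0 7 9 5 3 1)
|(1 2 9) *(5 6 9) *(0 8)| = 10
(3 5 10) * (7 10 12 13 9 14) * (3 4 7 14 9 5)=(14)(4 7 10)(5 12 13)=[0, 1, 2, 3, 7, 12, 6, 10, 8, 9, 4, 11, 13, 5, 14]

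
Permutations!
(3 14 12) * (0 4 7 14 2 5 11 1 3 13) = (0 4 7 14 12 13)(1 3 2 5 11) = [4, 3, 5, 2, 7, 11, 6, 14, 8, 9, 10, 1, 13, 0, 12]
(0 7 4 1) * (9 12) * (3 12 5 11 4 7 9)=(0 9 5 11 4 1)(3 12)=[9, 0, 2, 12, 1, 11, 6, 7, 8, 5, 10, 4, 3]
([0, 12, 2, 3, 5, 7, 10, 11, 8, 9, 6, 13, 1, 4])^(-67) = (1 12)(4 11 5 13 7)(6 10)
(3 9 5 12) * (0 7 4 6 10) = (0 7 4 6 10)(3 9 5 12) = [7, 1, 2, 9, 6, 12, 10, 4, 8, 5, 0, 11, 3]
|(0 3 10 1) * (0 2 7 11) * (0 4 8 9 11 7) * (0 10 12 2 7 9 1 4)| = |(0 3 12 2 10 4 8 1 7 9 11)| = 11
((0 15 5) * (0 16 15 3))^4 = (5 16 15)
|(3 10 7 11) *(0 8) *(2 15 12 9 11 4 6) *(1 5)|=10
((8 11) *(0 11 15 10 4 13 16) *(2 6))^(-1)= (0 16 13 4 10 15 8 11)(2 6)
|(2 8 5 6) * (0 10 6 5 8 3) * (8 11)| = |(0 10 6 2 3)(8 11)| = 10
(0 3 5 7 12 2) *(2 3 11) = (0 11 2)(3 5 7 12) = [11, 1, 0, 5, 4, 7, 6, 12, 8, 9, 10, 2, 3]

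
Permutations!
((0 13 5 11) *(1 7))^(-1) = (0 11 5 13)(1 7)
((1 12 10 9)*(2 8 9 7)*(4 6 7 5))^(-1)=(1 9 8 2 7 6 4 5 10 12)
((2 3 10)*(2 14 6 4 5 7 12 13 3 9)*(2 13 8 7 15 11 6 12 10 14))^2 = ((2 9 13 3 14 12 8 7 10)(4 5 15 11 6))^2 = (2 13 14 8 10 9 3 12 7)(4 15 6 5 11)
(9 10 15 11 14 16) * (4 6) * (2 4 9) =(2 4 6 9 10 15 11 14 16) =[0, 1, 4, 3, 6, 5, 9, 7, 8, 10, 15, 14, 12, 13, 16, 11, 2]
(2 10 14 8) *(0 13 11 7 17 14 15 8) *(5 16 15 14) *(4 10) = (0 13 11 7 17 5 16 15 8 2 4 10 14) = [13, 1, 4, 3, 10, 16, 6, 17, 2, 9, 14, 7, 12, 11, 0, 8, 15, 5]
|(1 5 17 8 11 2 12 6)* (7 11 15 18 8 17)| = 21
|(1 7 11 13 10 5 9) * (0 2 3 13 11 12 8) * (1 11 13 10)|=12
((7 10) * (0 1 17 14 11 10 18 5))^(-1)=(0 5 18 7 10 11 14 17 1)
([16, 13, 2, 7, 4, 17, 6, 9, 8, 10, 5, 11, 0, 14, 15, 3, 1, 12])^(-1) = [12, 16, 2, 15, 4, 10, 6, 3, 8, 7, 9, 11, 17, 1, 13, 14, 0, 5]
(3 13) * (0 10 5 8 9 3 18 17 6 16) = (0 10 5 8 9 3 13 18 17 6 16) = [10, 1, 2, 13, 4, 8, 16, 7, 9, 3, 5, 11, 12, 18, 14, 15, 0, 6, 17]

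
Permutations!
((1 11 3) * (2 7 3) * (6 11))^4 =(1 7 11)(2 6 3)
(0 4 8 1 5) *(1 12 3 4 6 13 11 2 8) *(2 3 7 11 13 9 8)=(13)(0 6 9 8 12 7 11 3 4 1 5)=[6, 5, 2, 4, 1, 0, 9, 11, 12, 8, 10, 3, 7, 13]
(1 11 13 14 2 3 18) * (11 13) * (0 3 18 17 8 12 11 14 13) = (0 3 17 8 12 11 14 2 18 1) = [3, 0, 18, 17, 4, 5, 6, 7, 12, 9, 10, 14, 11, 13, 2, 15, 16, 8, 1]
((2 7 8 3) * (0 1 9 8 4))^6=(0 7 3 9)(1 4 2 8)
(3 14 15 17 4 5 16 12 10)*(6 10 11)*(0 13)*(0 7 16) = (0 13 7 16 12 11 6 10 3 14 15 17 4 5) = [13, 1, 2, 14, 5, 0, 10, 16, 8, 9, 3, 6, 11, 7, 15, 17, 12, 4]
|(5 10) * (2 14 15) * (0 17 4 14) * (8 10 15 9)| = 10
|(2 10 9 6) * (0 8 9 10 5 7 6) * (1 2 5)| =6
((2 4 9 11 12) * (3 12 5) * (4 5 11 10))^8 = (12)(4 10 9)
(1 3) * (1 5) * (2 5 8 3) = (1 2 5)(3 8) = [0, 2, 5, 8, 4, 1, 6, 7, 3]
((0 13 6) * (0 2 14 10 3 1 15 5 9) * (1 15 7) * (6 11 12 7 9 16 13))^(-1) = ((0 6 2 14 10 3 15 5 16 13 11 12 7 1 9))^(-1) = (0 9 1 7 12 11 13 16 5 15 3 10 14 2 6)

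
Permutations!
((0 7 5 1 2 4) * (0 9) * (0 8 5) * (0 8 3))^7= (0 9 2 5 7 3 4 1 8)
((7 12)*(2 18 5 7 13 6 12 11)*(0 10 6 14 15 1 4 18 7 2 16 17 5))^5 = (0 14)(1 6)(2 5 17 16 11 7)(4 12)(10 15)(13 18)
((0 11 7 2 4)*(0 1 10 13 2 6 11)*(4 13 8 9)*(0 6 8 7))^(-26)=(13)(0 6 11)(1 9 7)(4 8 10)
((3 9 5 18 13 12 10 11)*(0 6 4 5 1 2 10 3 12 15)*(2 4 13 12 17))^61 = (0 6 13 15)(1 3 18 4 9 12 5)(2 10 11 17)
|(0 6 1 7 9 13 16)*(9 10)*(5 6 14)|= 10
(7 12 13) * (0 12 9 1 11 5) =(0 12 13 7 9 1 11 5) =[12, 11, 2, 3, 4, 0, 6, 9, 8, 1, 10, 5, 13, 7]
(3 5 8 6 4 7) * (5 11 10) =(3 11 10 5 8 6 4 7) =[0, 1, 2, 11, 7, 8, 4, 3, 6, 9, 5, 10]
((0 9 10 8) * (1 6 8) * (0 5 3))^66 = ((0 9 10 1 6 8 5 3))^66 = (0 10 6 5)(1 8 3 9)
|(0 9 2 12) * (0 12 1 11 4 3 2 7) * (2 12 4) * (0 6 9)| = |(1 11 2)(3 12 4)(6 9 7)| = 3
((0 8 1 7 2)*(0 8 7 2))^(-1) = ((0 7)(1 2 8))^(-1) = (0 7)(1 8 2)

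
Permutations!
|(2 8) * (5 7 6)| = 6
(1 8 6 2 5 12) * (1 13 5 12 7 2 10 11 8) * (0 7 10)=[7, 1, 12, 3, 4, 10, 0, 2, 6, 9, 11, 8, 13, 5]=(0 7 2 12 13 5 10 11 8 6)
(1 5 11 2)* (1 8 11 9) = (1 5 9)(2 8 11) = [0, 5, 8, 3, 4, 9, 6, 7, 11, 1, 10, 2]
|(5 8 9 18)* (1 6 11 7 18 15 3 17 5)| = |(1 6 11 7 18)(3 17 5 8 9 15)| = 30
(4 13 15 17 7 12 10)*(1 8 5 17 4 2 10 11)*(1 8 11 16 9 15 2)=(1 11 8 5 17 7 12 16 9 15 4 13 2 10)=[0, 11, 10, 3, 13, 17, 6, 12, 5, 15, 1, 8, 16, 2, 14, 4, 9, 7]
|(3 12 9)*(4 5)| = |(3 12 9)(4 5)| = 6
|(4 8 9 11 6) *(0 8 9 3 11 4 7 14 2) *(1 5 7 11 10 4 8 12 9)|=12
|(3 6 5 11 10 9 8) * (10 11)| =|(11)(3 6 5 10 9 8)| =6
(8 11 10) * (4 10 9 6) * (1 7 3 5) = (1 7 3 5)(4 10 8 11 9 6) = [0, 7, 2, 5, 10, 1, 4, 3, 11, 6, 8, 9]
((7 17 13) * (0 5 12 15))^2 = (0 12)(5 15)(7 13 17)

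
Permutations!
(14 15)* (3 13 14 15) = (15)(3 13 14) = [0, 1, 2, 13, 4, 5, 6, 7, 8, 9, 10, 11, 12, 14, 3, 15]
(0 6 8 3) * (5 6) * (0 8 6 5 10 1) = (0 10 1)(3 8) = [10, 0, 2, 8, 4, 5, 6, 7, 3, 9, 1]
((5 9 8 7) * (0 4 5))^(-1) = (0 7 8 9 5 4)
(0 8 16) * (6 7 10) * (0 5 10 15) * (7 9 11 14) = [8, 1, 2, 3, 4, 10, 9, 15, 16, 11, 6, 14, 12, 13, 7, 0, 5] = (0 8 16 5 10 6 9 11 14 7 15)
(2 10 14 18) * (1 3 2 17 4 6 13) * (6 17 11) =[0, 3, 10, 2, 17, 5, 13, 7, 8, 9, 14, 6, 12, 1, 18, 15, 16, 4, 11] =(1 3 2 10 14 18 11 6 13)(4 17)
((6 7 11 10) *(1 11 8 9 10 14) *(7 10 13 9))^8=((1 11 14)(6 10)(7 8)(9 13))^8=(1 14 11)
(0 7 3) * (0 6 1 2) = [7, 2, 0, 6, 4, 5, 1, 3] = (0 7 3 6 1 2)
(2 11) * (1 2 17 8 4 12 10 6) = (1 2 11 17 8 4 12 10 6) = [0, 2, 11, 3, 12, 5, 1, 7, 4, 9, 6, 17, 10, 13, 14, 15, 16, 8]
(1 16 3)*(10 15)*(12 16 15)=[0, 15, 2, 1, 4, 5, 6, 7, 8, 9, 12, 11, 16, 13, 14, 10, 3]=(1 15 10 12 16 3)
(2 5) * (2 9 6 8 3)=(2 5 9 6 8 3)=[0, 1, 5, 2, 4, 9, 8, 7, 3, 6]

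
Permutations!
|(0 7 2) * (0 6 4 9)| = 6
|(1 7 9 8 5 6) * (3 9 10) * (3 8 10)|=|(1 7 3 9 10 8 5 6)|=8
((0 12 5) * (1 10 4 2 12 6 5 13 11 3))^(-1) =((0 6 5)(1 10 4 2 12 13 11 3))^(-1) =(0 5 6)(1 3 11 13 12 2 4 10)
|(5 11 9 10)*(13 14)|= 4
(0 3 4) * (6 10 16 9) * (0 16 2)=[3, 1, 0, 4, 16, 5, 10, 7, 8, 6, 2, 11, 12, 13, 14, 15, 9]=(0 3 4 16 9 6 10 2)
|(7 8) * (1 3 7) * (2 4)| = 4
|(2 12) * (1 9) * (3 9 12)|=|(1 12 2 3 9)|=5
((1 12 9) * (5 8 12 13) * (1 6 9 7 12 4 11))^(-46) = (1 5 4)(8 11 13)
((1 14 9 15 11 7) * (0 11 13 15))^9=((0 11 7 1 14 9)(13 15))^9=(0 1)(7 9)(11 14)(13 15)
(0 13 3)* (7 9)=(0 13 3)(7 9)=[13, 1, 2, 0, 4, 5, 6, 9, 8, 7, 10, 11, 12, 3]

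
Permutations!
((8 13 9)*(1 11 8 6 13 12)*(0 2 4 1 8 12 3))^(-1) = (0 3 8 12 11 1 4 2)(6 9 13)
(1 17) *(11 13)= (1 17)(11 13)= [0, 17, 2, 3, 4, 5, 6, 7, 8, 9, 10, 13, 12, 11, 14, 15, 16, 1]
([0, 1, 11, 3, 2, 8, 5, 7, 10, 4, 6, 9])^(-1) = [0, 1, 4, 3, 9, 6, 10, 7, 5, 11, 8, 2]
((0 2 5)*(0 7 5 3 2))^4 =(7)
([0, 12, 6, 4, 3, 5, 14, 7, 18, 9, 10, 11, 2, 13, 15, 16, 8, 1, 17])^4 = (1 14 18 2 16)(6 8 12 15 17)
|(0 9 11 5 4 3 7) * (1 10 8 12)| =|(0 9 11 5 4 3 7)(1 10 8 12)| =28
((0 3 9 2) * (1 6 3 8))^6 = (0 2 9 3 6 1 8)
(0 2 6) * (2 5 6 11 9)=(0 5 6)(2 11 9)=[5, 1, 11, 3, 4, 6, 0, 7, 8, 2, 10, 9]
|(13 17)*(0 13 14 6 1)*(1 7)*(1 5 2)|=9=|(0 13 17 14 6 7 5 2 1)|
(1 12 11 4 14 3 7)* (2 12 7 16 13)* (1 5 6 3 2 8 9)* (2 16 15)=(1 7 5 6 3 15 2 12 11 4 14 16 13 8 9)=[0, 7, 12, 15, 14, 6, 3, 5, 9, 1, 10, 4, 11, 8, 16, 2, 13]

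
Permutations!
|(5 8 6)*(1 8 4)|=|(1 8 6 5 4)|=5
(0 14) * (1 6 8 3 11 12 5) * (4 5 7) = (0 14)(1 6 8 3 11 12 7 4 5) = [14, 6, 2, 11, 5, 1, 8, 4, 3, 9, 10, 12, 7, 13, 0]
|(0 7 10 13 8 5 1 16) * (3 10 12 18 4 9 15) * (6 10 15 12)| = 36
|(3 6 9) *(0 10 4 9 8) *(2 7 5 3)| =|(0 10 4 9 2 7 5 3 6 8)| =10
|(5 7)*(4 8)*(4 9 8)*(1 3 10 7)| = 10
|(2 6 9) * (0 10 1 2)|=|(0 10 1 2 6 9)|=6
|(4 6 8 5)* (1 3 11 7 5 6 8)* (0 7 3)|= |(0 7 5 4 8 6 1)(3 11)|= 14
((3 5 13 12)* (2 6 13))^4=(2 3 13)(5 12 6)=((2 6 13 12 3 5))^4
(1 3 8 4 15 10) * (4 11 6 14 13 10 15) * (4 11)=(15)(1 3 8 4 11 6 14 13 10)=[0, 3, 2, 8, 11, 5, 14, 7, 4, 9, 1, 6, 12, 10, 13, 15]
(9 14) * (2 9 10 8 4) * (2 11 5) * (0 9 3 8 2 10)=(0 9 14)(2 3 8 4 11 5 10)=[9, 1, 3, 8, 11, 10, 6, 7, 4, 14, 2, 5, 12, 13, 0]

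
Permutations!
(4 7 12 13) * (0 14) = (0 14)(4 7 12 13) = [14, 1, 2, 3, 7, 5, 6, 12, 8, 9, 10, 11, 13, 4, 0]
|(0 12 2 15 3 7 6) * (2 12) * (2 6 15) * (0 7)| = |(0 6 7 15 3)| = 5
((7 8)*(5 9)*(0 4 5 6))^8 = (0 9 4 6 5)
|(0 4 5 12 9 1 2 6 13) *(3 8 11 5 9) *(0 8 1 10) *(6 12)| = 20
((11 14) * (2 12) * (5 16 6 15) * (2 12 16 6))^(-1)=((2 16)(5 6 15)(11 14))^(-1)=(2 16)(5 15 6)(11 14)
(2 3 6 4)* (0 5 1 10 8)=(0 5 1 10 8)(2 3 6 4)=[5, 10, 3, 6, 2, 1, 4, 7, 0, 9, 8]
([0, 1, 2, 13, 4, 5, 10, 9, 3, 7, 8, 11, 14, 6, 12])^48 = (14)(3 10 13 8 6)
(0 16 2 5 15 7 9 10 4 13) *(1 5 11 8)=(0 16 2 11 8 1 5 15 7 9 10 4 13)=[16, 5, 11, 3, 13, 15, 6, 9, 1, 10, 4, 8, 12, 0, 14, 7, 2]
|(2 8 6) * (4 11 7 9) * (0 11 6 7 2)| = 8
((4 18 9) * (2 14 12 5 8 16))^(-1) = (2 16 8 5 12 14)(4 9 18)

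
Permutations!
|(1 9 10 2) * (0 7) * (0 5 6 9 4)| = |(0 7 5 6 9 10 2 1 4)| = 9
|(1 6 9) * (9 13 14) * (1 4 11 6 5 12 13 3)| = 10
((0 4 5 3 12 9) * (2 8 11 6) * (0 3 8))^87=(12)(0 8 2 5 6 4 11)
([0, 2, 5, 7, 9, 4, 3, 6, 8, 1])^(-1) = (1 9 4 5 2)(3 6 7)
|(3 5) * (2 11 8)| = 6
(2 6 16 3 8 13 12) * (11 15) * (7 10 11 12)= (2 6 16 3 8 13 7 10 11 15 12)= [0, 1, 6, 8, 4, 5, 16, 10, 13, 9, 11, 15, 2, 7, 14, 12, 3]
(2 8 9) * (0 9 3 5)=[9, 1, 8, 5, 4, 0, 6, 7, 3, 2]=(0 9 2 8 3 5)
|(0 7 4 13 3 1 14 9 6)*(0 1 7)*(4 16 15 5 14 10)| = 12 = |(1 10 4 13 3 7 16 15 5 14 9 6)|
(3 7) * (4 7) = (3 4 7) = [0, 1, 2, 4, 7, 5, 6, 3]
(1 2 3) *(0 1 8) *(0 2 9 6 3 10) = (0 1 9 6 3 8 2 10) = [1, 9, 10, 8, 4, 5, 3, 7, 2, 6, 0]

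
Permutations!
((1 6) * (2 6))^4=((1 2 6))^4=(1 2 6)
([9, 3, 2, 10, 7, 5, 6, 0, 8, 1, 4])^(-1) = [7, 9, 2, 1, 10, 5, 6, 4, 8, 0, 3]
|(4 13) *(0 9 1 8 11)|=10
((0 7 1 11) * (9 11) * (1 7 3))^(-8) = ((0 3 1 9 11))^(-8) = (0 1 11 3 9)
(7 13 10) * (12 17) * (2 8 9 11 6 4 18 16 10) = (2 8 9 11 6 4 18 16 10 7 13)(12 17) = [0, 1, 8, 3, 18, 5, 4, 13, 9, 11, 7, 6, 17, 2, 14, 15, 10, 12, 16]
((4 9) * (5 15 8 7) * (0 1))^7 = ((0 1)(4 9)(5 15 8 7))^7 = (0 1)(4 9)(5 7 8 15)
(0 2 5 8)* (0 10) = [2, 1, 5, 3, 4, 8, 6, 7, 10, 9, 0] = (0 2 5 8 10)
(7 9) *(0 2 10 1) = (0 2 10 1)(7 9) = [2, 0, 10, 3, 4, 5, 6, 9, 8, 7, 1]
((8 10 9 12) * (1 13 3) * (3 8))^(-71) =((1 13 8 10 9 12 3))^(-71) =(1 3 12 9 10 8 13)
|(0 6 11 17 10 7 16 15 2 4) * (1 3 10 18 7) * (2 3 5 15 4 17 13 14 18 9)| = 45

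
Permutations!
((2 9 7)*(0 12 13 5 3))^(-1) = ((0 12 13 5 3)(2 9 7))^(-1) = (0 3 5 13 12)(2 7 9)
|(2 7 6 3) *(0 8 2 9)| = 7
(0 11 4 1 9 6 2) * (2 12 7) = (0 11 4 1 9 6 12 7 2) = [11, 9, 0, 3, 1, 5, 12, 2, 8, 6, 10, 4, 7]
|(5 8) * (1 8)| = 3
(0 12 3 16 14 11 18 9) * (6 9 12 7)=[7, 1, 2, 16, 4, 5, 9, 6, 8, 0, 10, 18, 3, 13, 11, 15, 14, 17, 12]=(0 7 6 9)(3 16 14 11 18 12)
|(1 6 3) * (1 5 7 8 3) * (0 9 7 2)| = 14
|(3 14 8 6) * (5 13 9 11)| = 4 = |(3 14 8 6)(5 13 9 11)|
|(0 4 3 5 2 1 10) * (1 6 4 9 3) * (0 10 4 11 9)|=6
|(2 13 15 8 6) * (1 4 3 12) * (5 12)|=5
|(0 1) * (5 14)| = 2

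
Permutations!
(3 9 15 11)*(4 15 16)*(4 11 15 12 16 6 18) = (3 9 6 18 4 12 16 11) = [0, 1, 2, 9, 12, 5, 18, 7, 8, 6, 10, 3, 16, 13, 14, 15, 11, 17, 4]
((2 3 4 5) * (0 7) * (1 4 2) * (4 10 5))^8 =(1 5 10)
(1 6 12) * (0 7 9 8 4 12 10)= (0 7 9 8 4 12 1 6 10)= [7, 6, 2, 3, 12, 5, 10, 9, 4, 8, 0, 11, 1]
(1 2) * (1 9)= [0, 2, 9, 3, 4, 5, 6, 7, 8, 1]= (1 2 9)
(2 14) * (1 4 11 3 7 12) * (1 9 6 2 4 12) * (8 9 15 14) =(1 12 15 14 4 11 3 7)(2 8 9 6) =[0, 12, 8, 7, 11, 5, 2, 1, 9, 6, 10, 3, 15, 13, 4, 14]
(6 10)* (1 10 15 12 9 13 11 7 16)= (1 10 6 15 12 9 13 11 7 16)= [0, 10, 2, 3, 4, 5, 15, 16, 8, 13, 6, 7, 9, 11, 14, 12, 1]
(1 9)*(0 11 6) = [11, 9, 2, 3, 4, 5, 0, 7, 8, 1, 10, 6] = (0 11 6)(1 9)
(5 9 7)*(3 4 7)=(3 4 7 5 9)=[0, 1, 2, 4, 7, 9, 6, 5, 8, 3]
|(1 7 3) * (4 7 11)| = 5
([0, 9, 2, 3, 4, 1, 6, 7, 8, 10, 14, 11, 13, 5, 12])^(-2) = [0, 13, 2, 3, 4, 12, 6, 7, 8, 5, 1, 11, 10, 14, 9]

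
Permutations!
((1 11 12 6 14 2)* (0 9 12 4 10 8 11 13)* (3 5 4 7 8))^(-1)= ((0 9 12 6 14 2 1 13)(3 5 4 10)(7 8 11))^(-1)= (0 13 1 2 14 6 12 9)(3 10 4 5)(7 11 8)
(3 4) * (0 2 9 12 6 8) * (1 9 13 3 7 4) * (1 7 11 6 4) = [2, 9, 13, 7, 11, 5, 8, 1, 0, 12, 10, 6, 4, 3] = (0 2 13 3 7 1 9 12 4 11 6 8)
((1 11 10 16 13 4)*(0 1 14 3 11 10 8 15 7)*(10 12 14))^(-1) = (0 7 15 8 11 3 14 12 1)(4 13 16 10)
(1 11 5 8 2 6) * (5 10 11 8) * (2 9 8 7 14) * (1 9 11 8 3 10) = (1 7 14 2 6 9 3 10 8 11) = [0, 7, 6, 10, 4, 5, 9, 14, 11, 3, 8, 1, 12, 13, 2]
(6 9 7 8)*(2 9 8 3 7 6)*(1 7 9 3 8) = (1 7 8 2 3 9 6) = [0, 7, 3, 9, 4, 5, 1, 8, 2, 6]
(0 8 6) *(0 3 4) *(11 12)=(0 8 6 3 4)(11 12)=[8, 1, 2, 4, 0, 5, 3, 7, 6, 9, 10, 12, 11]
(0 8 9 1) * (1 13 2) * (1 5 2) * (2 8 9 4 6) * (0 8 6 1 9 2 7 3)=(0 2 5 6 7 3)(1 8 4)(9 13)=[2, 8, 5, 0, 1, 6, 7, 3, 4, 13, 10, 11, 12, 9]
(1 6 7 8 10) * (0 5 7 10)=[5, 6, 2, 3, 4, 7, 10, 8, 0, 9, 1]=(0 5 7 8)(1 6 10)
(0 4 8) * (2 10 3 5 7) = (0 4 8)(2 10 3 5 7) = [4, 1, 10, 5, 8, 7, 6, 2, 0, 9, 3]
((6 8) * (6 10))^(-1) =((6 8 10))^(-1) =(6 10 8)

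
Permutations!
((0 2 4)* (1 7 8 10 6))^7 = ((0 2 4)(1 7 8 10 6))^7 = (0 2 4)(1 8 6 7 10)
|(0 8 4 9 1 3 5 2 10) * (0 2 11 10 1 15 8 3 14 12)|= 36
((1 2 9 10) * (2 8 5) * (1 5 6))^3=(2 5 10 9)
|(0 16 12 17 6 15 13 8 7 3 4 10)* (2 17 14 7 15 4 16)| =30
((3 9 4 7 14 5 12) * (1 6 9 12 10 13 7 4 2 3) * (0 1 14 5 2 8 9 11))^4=((0 1 6 11)(2 3 12 14)(5 10 13 7)(8 9))^4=(14)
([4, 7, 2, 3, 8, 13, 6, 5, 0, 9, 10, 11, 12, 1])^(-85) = (0 8 4)(1 13 5 7)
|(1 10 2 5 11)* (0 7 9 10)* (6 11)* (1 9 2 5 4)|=5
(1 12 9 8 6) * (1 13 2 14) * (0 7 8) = (0 7 8 6 13 2 14 1 12 9) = [7, 12, 14, 3, 4, 5, 13, 8, 6, 0, 10, 11, 9, 2, 1]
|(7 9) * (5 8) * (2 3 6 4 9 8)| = 8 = |(2 3 6 4 9 7 8 5)|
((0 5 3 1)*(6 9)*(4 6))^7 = (0 1 3 5)(4 6 9)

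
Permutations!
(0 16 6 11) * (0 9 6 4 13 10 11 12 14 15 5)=(0 16 4 13 10 11 9 6 12 14 15 5)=[16, 1, 2, 3, 13, 0, 12, 7, 8, 6, 11, 9, 14, 10, 15, 5, 4]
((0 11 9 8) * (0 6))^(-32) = (0 8 11 6 9) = ((0 11 9 8 6))^(-32)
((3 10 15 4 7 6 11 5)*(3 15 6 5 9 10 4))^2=((3 4 7 5 15)(6 11 9 10))^2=(3 7 15 4 5)(6 9)(10 11)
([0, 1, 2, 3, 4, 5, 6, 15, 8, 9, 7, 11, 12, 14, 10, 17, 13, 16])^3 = [0, 1, 2, 3, 4, 5, 6, 16, 8, 9, 17, 11, 12, 7, 15, 13, 10, 14]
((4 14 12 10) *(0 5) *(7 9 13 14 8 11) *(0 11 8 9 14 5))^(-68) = (4 11 10 5 12 13 14 9 7)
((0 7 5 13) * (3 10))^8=(13)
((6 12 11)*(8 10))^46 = (6 12 11)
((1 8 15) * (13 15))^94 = ((1 8 13 15))^94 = (1 13)(8 15)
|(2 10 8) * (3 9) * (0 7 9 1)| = 15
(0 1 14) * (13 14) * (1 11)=(0 11 1 13 14)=[11, 13, 2, 3, 4, 5, 6, 7, 8, 9, 10, 1, 12, 14, 0]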